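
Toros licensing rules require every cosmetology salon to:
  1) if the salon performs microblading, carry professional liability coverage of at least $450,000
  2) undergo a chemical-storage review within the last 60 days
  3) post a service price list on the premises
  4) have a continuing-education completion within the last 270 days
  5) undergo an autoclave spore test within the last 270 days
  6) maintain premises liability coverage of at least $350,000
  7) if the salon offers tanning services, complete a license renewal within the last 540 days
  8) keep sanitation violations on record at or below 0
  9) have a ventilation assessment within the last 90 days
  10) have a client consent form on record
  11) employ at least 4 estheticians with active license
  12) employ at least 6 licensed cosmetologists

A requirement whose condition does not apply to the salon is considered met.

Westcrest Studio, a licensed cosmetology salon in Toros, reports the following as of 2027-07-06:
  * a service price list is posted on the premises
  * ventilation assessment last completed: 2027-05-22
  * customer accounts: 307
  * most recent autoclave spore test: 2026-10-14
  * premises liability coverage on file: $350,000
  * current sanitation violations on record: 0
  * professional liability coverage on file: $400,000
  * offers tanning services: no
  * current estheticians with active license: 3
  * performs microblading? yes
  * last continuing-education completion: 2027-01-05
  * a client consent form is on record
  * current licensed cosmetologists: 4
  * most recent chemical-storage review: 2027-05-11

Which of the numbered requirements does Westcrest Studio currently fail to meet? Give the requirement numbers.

1. condition 'performs microblading' holds; professional liability coverage $400,000 < $450,000 → not met
2. chemical-storage review 56 days ago vs limit 60 → met
3. service price list present → met
4. continuing-education completion 182 days ago vs limit 270 → met
5. autoclave spore test 265 days ago vs limit 270 → met
6. premises liability coverage $350,000 ≥ $350,000 → met
7. condition 'offers tanning services' does not hold → requirement n/a → met
8. sanitation violations on record 0 ≤ 0 → met
9. ventilation assessment 45 days ago vs limit 90 → met
10. client consent form present → met
11. estheticians with active license 3 < 4 → not met
12. licensed cosmetologists 4 < 6 → not met
Not met: 1, 11, 12

1, 11, 12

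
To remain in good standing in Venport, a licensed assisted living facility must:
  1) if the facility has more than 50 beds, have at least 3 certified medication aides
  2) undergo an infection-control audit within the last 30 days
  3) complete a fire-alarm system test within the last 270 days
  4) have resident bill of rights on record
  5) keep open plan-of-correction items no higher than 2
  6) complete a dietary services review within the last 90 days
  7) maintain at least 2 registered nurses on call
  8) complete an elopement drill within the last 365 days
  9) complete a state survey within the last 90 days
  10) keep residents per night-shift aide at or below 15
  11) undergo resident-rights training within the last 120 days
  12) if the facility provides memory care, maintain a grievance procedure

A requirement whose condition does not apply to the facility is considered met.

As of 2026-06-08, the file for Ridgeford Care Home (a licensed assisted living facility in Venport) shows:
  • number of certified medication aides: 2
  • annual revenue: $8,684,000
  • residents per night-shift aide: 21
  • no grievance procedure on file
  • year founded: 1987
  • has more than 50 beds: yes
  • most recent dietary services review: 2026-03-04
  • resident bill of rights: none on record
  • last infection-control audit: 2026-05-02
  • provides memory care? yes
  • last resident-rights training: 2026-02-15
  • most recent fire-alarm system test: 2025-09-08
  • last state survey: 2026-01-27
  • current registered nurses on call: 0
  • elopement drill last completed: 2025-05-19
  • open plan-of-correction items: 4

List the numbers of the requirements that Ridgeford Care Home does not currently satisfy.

1. condition 'has more than 50 beds' holds; certified medication aides 2 < 3 → not met
2. infection-control audit 37 days ago vs limit 30 → not met
3. fire-alarm system test 273 days ago vs limit 270 → not met
4. resident bill of rights absent → not met
5. open plan-of-correction items 4 > 2 → not met
6. dietary services review 96 days ago vs limit 90 → not met
7. registered nurses on call 0 < 2 → not met
8. elopement drill 385 days ago vs limit 365 → not met
9. state survey 132 days ago vs limit 90 → not met
10. residents per night-shift aide 21 > 15 → not met
11. resident-rights training 113 days ago vs limit 120 → met
12. condition 'provides memory care' holds; grievance procedure absent → not met
Not met: 1, 2, 3, 4, 5, 6, 7, 8, 9, 10, 12

1, 2, 3, 4, 5, 6, 7, 8, 9, 10, 12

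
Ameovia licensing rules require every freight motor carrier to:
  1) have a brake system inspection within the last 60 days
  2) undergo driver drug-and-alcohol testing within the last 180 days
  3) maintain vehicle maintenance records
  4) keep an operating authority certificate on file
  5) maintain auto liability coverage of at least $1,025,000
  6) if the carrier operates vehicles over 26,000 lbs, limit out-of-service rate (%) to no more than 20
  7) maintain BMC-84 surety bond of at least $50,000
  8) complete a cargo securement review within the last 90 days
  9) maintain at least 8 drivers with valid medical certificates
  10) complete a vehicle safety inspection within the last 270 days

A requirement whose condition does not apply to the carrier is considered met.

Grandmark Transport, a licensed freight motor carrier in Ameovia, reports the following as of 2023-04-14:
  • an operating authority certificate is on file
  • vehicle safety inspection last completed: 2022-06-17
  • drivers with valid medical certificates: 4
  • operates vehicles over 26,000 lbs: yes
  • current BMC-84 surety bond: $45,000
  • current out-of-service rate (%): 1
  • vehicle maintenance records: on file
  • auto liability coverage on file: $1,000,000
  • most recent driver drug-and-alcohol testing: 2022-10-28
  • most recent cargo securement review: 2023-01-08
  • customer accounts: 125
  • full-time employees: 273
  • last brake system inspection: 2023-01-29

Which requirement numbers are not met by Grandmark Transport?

1, 5, 7, 8, 9, 10

1. brake system inspection 75 days ago vs limit 60 → not met
2. driver drug-and-alcohol testing 168 days ago vs limit 180 → met
3. vehicle maintenance records present → met
4. operating authority certificate present → met
5. auto liability coverage $1,000,000 < $1,025,000 → not met
6. condition 'operates vehicles over 26,000 lbs' holds; out-of-service rate (%) 1 ≤ 20 → met
7. BMC-84 surety bond $45,000 < $50,000 → not met
8. cargo securement review 96 days ago vs limit 90 → not met
9. drivers with valid medical certificates 4 < 8 → not met
10. vehicle safety inspection 301 days ago vs limit 270 → not met
Not met: 1, 5, 7, 8, 9, 10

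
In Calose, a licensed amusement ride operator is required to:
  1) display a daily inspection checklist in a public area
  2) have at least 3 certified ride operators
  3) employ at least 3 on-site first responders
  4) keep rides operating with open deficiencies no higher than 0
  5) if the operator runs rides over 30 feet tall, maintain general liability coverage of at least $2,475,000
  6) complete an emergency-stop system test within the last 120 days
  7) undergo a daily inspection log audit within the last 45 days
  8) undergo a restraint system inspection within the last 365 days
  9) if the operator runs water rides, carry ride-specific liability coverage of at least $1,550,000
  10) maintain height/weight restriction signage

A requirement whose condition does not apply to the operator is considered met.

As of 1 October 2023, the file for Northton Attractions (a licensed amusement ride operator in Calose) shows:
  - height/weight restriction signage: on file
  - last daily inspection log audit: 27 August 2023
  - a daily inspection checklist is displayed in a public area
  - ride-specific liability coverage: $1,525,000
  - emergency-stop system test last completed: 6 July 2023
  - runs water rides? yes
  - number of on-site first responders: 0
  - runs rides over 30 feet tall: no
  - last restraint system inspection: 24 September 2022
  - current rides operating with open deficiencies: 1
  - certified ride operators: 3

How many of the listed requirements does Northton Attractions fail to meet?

4

1. daily inspection checklist present → met
2. certified ride operators 3 ≥ 3 → met
3. on-site first responders 0 < 3 → not met
4. rides operating with open deficiencies 1 > 0 → not met
5. condition 'runs rides over 30 feet tall' does not hold → requirement n/a → met
6. emergency-stop system test 87 days ago vs limit 120 → met
7. daily inspection log audit 35 days ago vs limit 45 → met
8. restraint system inspection 372 days ago vs limit 365 → not met
9. condition 'runs water rides' holds; ride-specific liability coverage $1,525,000 < $1,550,000 → not met
10. height/weight restriction signage present → met
Not met: 4 of 10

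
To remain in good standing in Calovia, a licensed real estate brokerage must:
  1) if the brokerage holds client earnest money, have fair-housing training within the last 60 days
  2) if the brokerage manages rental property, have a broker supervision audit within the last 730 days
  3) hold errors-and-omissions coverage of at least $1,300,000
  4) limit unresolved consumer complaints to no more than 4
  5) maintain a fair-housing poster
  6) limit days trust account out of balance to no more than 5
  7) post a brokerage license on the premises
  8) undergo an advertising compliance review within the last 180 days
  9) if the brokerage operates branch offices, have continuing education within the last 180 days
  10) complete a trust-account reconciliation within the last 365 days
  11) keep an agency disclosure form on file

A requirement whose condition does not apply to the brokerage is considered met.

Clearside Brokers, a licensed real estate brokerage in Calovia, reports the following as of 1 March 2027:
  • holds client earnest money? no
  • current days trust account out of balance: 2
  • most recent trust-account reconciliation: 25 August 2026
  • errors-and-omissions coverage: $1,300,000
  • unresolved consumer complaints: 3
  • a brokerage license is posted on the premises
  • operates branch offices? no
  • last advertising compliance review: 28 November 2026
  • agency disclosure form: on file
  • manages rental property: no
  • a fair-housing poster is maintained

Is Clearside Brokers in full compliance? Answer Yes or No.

Yes

1. condition 'holds client earnest money' does not hold → requirement n/a → met
2. condition 'manages rental property' does not hold → requirement n/a → met
3. errors-and-omissions coverage $1,300,000 ≥ $1,300,000 → met
4. unresolved consumer complaints 3 ≤ 4 → met
5. fair-housing poster present → met
6. days trust account out of balance 2 ≤ 5 → met
7. brokerage license present → met
8. advertising compliance review 93 days ago vs limit 180 → met
9. condition 'operates branch offices' does not hold → requirement n/a → met
10. trust-account reconciliation 188 days ago vs limit 365 → met
11. agency disclosure form present → met
All met.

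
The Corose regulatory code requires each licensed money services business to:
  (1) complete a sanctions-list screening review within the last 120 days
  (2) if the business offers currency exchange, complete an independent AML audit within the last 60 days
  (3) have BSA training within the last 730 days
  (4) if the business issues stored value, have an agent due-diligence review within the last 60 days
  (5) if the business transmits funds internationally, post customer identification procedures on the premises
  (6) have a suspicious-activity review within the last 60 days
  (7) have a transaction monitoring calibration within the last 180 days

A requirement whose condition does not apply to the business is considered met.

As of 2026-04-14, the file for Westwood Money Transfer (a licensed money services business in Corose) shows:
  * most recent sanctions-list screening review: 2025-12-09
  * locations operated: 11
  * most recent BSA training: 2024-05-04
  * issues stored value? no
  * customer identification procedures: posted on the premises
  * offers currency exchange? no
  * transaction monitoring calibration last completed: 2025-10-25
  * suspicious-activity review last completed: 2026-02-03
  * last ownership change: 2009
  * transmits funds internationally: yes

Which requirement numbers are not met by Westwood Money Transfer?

1. sanctions-list screening review 126 days ago vs limit 120 → not met
2. condition 'offers currency exchange' does not hold → requirement n/a → met
3. BSA training 710 days ago vs limit 730 → met
4. condition 'issues stored value' does not hold → requirement n/a → met
5. condition 'transmits funds internationally' holds; customer identification procedures present → met
6. suspicious-activity review 70 days ago vs limit 60 → not met
7. transaction monitoring calibration 171 days ago vs limit 180 → met
Not met: 1, 6

1, 6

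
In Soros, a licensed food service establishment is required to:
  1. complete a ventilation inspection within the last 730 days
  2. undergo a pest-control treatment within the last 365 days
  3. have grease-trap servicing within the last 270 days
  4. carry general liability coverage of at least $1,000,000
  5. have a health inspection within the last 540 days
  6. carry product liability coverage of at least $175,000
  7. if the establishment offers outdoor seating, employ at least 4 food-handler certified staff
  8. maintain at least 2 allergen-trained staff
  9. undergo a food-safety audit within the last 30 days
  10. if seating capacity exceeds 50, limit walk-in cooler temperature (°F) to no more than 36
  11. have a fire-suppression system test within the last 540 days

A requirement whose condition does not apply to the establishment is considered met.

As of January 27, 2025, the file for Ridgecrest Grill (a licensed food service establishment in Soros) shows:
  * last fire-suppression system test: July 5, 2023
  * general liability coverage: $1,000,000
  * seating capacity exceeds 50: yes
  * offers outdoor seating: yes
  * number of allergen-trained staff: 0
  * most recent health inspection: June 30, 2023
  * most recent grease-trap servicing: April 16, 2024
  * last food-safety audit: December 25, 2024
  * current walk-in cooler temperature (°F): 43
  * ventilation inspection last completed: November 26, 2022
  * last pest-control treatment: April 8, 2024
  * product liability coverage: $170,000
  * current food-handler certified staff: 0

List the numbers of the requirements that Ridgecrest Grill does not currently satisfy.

1, 3, 5, 6, 7, 8, 9, 10, 11

1. ventilation inspection 793 days ago vs limit 730 → not met
2. pest-control treatment 294 days ago vs limit 365 → met
3. grease-trap servicing 286 days ago vs limit 270 → not met
4. general liability coverage $1,000,000 ≥ $1,000,000 → met
5. health inspection 577 days ago vs limit 540 → not met
6. product liability coverage $170,000 < $175,000 → not met
7. condition 'offers outdoor seating' holds; food-handler certified staff 0 < 4 → not met
8. allergen-trained staff 0 < 2 → not met
9. food-safety audit 33 days ago vs limit 30 → not met
10. condition 'seating capacity exceeds 50' holds; walk-in cooler temperature (°F) 43 > 36 → not met
11. fire-suppression system test 572 days ago vs limit 540 → not met
Not met: 1, 3, 5, 6, 7, 8, 9, 10, 11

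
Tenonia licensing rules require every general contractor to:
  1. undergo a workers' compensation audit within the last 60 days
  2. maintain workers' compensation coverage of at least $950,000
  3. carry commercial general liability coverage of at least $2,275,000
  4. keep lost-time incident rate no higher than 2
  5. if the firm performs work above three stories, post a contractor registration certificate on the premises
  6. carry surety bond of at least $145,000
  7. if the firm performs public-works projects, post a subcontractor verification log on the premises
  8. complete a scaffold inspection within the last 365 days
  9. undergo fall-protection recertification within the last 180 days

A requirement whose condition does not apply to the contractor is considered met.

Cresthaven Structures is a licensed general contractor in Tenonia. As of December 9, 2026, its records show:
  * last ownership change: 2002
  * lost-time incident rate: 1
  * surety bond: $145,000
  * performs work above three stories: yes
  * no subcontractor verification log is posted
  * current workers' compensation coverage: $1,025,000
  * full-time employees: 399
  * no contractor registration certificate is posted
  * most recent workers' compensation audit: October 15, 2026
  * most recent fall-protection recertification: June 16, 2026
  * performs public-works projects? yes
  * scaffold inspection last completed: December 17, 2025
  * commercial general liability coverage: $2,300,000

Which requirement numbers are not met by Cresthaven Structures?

1. workers' compensation audit 55 days ago vs limit 60 → met
2. workers' compensation coverage $1,025,000 ≥ $950,000 → met
3. commercial general liability coverage $2,300,000 ≥ $2,275,000 → met
4. lost-time incident rate 1 ≤ 2 → met
5. condition 'performs work above three stories' holds; contractor registration certificate absent → not met
6. surety bond $145,000 ≥ $145,000 → met
7. condition 'performs public-works projects' holds; subcontractor verification log absent → not met
8. scaffold inspection 357 days ago vs limit 365 → met
9. fall-protection recertification 176 days ago vs limit 180 → met
Not met: 5, 7

5, 7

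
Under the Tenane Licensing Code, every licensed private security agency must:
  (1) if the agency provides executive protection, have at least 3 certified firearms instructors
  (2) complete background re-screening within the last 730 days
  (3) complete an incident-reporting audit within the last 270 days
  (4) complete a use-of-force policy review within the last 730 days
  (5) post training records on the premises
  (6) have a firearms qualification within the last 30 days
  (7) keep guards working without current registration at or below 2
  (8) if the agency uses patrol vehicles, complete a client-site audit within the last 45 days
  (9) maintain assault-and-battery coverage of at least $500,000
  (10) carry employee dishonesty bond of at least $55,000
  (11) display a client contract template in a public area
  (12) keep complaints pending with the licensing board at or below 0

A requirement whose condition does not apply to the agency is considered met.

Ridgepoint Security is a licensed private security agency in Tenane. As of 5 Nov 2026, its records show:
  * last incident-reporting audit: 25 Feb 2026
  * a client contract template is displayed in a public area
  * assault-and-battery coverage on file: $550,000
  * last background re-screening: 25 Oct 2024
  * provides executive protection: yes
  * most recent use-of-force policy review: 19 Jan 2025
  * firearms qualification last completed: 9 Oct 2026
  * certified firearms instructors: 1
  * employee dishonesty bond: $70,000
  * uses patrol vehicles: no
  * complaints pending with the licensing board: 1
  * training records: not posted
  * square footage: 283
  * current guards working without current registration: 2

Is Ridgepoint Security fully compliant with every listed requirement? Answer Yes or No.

No

1. condition 'provides executive protection' holds; certified firearms instructors 1 < 3 → not met
2. background re-screening 741 days ago vs limit 730 → not met
3. incident-reporting audit 253 days ago vs limit 270 → met
4. use-of-force policy review 655 days ago vs limit 730 → met
5. training records absent → not met
6. firearms qualification 27 days ago vs limit 30 → met
7. guards working without current registration 2 ≤ 2 → met
8. condition 'uses patrol vehicles' does not hold → requirement n/a → met
9. assault-and-battery coverage $550,000 ≥ $500,000 → met
10. employee dishonesty bond $70,000 ≥ $55,000 → met
11. client contract template present → met
12. complaints pending with the licensing board 1 > 0 → not met
Not met: 1, 2, 5, 12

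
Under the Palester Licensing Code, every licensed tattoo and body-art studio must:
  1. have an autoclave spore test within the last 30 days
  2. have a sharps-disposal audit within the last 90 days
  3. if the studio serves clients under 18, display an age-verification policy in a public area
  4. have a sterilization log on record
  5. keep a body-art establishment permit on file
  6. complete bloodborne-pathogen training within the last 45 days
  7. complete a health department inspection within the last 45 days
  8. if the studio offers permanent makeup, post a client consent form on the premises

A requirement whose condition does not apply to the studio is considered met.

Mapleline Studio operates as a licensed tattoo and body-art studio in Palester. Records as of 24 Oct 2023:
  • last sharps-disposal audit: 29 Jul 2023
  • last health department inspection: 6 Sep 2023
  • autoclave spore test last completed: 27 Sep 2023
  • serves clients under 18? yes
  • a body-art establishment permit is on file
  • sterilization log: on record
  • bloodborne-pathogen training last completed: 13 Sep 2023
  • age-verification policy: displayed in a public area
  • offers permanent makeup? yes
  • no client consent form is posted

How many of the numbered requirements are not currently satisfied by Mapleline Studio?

2

1. autoclave spore test 27 days ago vs limit 30 → met
2. sharps-disposal audit 87 days ago vs limit 90 → met
3. condition 'serves clients under 18' holds; age-verification policy present → met
4. sterilization log present → met
5. body-art establishment permit present → met
6. bloodborne-pathogen training 41 days ago vs limit 45 → met
7. health department inspection 48 days ago vs limit 45 → not met
8. condition 'offers permanent makeup' holds; client consent form absent → not met
Not met: 2 of 8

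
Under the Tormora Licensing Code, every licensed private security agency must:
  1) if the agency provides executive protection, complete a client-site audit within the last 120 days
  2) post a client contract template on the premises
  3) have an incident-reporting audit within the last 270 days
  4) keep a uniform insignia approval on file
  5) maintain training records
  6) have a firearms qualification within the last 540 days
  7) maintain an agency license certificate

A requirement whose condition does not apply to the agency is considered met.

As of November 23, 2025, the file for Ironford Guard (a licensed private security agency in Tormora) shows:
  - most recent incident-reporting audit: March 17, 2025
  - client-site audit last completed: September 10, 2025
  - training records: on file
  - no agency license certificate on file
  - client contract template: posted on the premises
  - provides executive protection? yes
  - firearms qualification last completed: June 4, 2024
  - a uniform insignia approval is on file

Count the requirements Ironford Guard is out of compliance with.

1

1. condition 'provides executive protection' holds; client-site audit 74 days ago vs limit 120 → met
2. client contract template present → met
3. incident-reporting audit 251 days ago vs limit 270 → met
4. uniform insignia approval present → met
5. training records present → met
6. firearms qualification 537 days ago vs limit 540 → met
7. agency license certificate absent → not met
Not met: 1 of 7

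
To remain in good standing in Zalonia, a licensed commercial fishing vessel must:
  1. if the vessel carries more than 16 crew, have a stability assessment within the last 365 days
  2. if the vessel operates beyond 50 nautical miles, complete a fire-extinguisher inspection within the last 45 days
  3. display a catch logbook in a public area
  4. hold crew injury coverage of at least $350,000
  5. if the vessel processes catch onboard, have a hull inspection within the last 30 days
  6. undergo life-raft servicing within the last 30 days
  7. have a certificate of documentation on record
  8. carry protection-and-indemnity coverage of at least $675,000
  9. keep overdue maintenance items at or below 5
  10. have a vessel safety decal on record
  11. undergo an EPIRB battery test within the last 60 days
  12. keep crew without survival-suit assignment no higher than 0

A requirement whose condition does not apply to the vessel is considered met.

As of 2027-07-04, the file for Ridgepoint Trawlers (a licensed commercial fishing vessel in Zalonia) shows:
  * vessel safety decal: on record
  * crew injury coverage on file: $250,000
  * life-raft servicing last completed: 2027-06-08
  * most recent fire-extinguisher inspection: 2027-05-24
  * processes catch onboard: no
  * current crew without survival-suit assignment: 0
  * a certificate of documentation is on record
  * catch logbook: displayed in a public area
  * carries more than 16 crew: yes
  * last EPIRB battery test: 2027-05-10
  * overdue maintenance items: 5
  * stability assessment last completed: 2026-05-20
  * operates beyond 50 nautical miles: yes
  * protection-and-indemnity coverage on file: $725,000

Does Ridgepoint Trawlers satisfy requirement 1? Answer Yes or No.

1. condition 'carries more than 16 crew' holds; stability assessment 410 days ago vs limit 365 → not met

No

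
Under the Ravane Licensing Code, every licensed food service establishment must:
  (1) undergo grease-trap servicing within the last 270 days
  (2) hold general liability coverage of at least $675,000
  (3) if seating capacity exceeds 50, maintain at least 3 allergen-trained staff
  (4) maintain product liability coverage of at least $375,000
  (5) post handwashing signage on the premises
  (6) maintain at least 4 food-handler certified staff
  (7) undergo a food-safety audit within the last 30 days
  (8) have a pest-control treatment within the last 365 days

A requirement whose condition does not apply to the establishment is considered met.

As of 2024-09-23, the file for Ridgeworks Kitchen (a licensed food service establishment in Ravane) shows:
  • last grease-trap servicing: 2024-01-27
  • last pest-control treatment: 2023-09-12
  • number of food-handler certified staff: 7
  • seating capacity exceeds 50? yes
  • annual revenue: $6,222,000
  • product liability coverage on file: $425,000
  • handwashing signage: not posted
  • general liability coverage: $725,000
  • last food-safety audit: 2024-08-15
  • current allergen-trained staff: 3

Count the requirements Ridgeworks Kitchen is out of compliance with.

1. grease-trap servicing 240 days ago vs limit 270 → met
2. general liability coverage $725,000 ≥ $675,000 → met
3. condition 'seating capacity exceeds 50' holds; allergen-trained staff 3 ≥ 3 → met
4. product liability coverage $425,000 ≥ $375,000 → met
5. handwashing signage absent → not met
6. food-handler certified staff 7 ≥ 4 → met
7. food-safety audit 39 days ago vs limit 30 → not met
8. pest-control treatment 377 days ago vs limit 365 → not met
Not met: 3 of 8

3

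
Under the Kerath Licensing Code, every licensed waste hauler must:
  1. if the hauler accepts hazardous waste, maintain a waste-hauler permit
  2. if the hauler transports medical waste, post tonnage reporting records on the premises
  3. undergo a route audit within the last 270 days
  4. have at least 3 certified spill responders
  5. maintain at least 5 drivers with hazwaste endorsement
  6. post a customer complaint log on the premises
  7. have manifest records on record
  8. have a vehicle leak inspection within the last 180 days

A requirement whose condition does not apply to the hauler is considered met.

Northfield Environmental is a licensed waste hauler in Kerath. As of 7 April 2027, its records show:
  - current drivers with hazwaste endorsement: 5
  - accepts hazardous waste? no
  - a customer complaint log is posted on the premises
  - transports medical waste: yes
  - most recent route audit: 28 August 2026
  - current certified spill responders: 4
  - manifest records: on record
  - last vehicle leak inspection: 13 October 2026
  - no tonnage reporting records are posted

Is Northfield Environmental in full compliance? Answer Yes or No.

1. condition 'accepts hazardous waste' does not hold → requirement n/a → met
2. condition 'transports medical waste' holds; tonnage reporting records absent → not met
3. route audit 222 days ago vs limit 270 → met
4. certified spill responders 4 ≥ 3 → met
5. drivers with hazwaste endorsement 5 ≥ 5 → met
6. customer complaint log present → met
7. manifest records present → met
8. vehicle leak inspection 176 days ago vs limit 180 → met
Not met: 2

No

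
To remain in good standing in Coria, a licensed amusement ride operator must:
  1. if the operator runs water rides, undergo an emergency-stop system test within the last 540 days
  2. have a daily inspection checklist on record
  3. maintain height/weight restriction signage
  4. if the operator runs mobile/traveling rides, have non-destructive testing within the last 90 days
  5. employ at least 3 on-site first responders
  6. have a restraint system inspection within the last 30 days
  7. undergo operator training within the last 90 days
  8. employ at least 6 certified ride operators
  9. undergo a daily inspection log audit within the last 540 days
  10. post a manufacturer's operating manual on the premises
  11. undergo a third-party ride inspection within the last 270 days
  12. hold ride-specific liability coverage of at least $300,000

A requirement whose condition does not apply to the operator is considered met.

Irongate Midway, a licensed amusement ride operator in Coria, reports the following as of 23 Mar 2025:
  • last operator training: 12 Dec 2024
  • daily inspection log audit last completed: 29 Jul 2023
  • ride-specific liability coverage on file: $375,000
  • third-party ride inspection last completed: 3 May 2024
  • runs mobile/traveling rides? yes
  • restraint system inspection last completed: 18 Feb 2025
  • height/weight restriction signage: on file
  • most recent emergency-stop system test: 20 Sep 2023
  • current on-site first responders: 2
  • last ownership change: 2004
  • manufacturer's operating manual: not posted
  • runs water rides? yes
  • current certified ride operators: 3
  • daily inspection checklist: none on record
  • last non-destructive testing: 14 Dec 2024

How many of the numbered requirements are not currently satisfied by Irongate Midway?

10

1. condition 'runs water rides' holds; emergency-stop system test 550 days ago vs limit 540 → not met
2. daily inspection checklist absent → not met
3. height/weight restriction signage present → met
4. condition 'runs mobile/traveling rides' holds; non-destructive testing 99 days ago vs limit 90 → not met
5. on-site first responders 2 < 3 → not met
6. restraint system inspection 33 days ago vs limit 30 → not met
7. operator training 101 days ago vs limit 90 → not met
8. certified ride operators 3 < 6 → not met
9. daily inspection log audit 603 days ago vs limit 540 → not met
10. manufacturer's operating manual absent → not met
11. third-party ride inspection 324 days ago vs limit 270 → not met
12. ride-specific liability coverage $375,000 ≥ $300,000 → met
Not met: 10 of 12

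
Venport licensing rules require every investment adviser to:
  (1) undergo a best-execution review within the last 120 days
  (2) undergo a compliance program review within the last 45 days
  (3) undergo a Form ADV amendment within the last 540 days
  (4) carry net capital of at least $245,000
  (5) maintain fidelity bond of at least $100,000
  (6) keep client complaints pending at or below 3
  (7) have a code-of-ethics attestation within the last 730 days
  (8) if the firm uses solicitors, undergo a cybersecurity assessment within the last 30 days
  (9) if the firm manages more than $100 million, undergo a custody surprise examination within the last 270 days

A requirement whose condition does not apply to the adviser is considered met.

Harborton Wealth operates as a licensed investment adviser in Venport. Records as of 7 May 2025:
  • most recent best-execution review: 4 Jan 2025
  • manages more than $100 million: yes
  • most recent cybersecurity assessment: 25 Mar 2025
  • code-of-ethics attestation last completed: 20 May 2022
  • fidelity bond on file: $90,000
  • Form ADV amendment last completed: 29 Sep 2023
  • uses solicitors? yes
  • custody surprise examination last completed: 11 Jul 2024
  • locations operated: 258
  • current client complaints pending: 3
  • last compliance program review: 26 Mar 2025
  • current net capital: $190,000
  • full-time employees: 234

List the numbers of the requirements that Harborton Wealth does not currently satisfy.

1. best-execution review 123 days ago vs limit 120 → not met
2. compliance program review 42 days ago vs limit 45 → met
3. Form ADV amendment 586 days ago vs limit 540 → not met
4. net capital $190,000 < $245,000 → not met
5. fidelity bond $90,000 < $100,000 → not met
6. client complaints pending 3 ≤ 3 → met
7. code-of-ethics attestation 1083 days ago vs limit 730 → not met
8. condition 'uses solicitors' holds; cybersecurity assessment 43 days ago vs limit 30 → not met
9. condition 'manages more than $100 million' holds; custody surprise examination 300 days ago vs limit 270 → not met
Not met: 1, 3, 4, 5, 7, 8, 9

1, 3, 4, 5, 7, 8, 9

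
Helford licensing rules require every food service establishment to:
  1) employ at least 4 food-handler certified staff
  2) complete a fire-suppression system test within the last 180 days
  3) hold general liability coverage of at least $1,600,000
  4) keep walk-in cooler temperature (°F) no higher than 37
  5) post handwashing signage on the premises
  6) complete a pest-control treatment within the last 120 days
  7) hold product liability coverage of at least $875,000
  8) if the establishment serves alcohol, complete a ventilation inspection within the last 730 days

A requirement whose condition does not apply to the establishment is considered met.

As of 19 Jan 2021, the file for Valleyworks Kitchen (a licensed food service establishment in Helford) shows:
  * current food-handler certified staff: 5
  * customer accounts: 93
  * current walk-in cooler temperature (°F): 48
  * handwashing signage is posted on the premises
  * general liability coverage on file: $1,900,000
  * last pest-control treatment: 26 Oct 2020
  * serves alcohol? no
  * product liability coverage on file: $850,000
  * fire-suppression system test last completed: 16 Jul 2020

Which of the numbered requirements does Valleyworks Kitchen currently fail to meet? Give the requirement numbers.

2, 4, 7

1. food-handler certified staff 5 ≥ 4 → met
2. fire-suppression system test 187 days ago vs limit 180 → not met
3. general liability coverage $1,900,000 ≥ $1,600,000 → met
4. walk-in cooler temperature (°F) 48 > 37 → not met
5. handwashing signage present → met
6. pest-control treatment 85 days ago vs limit 120 → met
7. product liability coverage $850,000 < $875,000 → not met
8. condition 'serves alcohol' does not hold → requirement n/a → met
Not met: 2, 4, 7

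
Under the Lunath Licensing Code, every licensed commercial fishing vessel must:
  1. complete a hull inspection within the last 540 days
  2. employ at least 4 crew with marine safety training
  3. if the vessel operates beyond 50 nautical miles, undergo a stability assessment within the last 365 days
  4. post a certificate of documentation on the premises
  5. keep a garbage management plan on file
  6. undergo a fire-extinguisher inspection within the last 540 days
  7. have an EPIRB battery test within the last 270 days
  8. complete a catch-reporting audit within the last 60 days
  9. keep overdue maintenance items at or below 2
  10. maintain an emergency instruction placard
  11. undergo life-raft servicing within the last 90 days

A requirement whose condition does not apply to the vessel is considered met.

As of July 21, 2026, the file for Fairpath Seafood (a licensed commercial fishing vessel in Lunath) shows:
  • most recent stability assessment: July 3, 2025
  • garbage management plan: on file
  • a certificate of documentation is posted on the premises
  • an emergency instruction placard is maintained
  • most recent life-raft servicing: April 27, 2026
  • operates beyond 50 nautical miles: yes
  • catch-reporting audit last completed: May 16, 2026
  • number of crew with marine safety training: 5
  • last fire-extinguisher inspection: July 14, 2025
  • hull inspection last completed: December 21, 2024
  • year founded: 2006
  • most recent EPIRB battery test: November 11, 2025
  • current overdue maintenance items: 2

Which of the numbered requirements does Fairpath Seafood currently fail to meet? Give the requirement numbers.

1, 3, 8

1. hull inspection 577 days ago vs limit 540 → not met
2. crew with marine safety training 5 ≥ 4 → met
3. condition 'operates beyond 50 nautical miles' holds; stability assessment 383 days ago vs limit 365 → not met
4. certificate of documentation present → met
5. garbage management plan present → met
6. fire-extinguisher inspection 372 days ago vs limit 540 → met
7. EPIRB battery test 252 days ago vs limit 270 → met
8. catch-reporting audit 66 days ago vs limit 60 → not met
9. overdue maintenance items 2 ≤ 2 → met
10. emergency instruction placard present → met
11. life-raft servicing 85 days ago vs limit 90 → met
Not met: 1, 3, 8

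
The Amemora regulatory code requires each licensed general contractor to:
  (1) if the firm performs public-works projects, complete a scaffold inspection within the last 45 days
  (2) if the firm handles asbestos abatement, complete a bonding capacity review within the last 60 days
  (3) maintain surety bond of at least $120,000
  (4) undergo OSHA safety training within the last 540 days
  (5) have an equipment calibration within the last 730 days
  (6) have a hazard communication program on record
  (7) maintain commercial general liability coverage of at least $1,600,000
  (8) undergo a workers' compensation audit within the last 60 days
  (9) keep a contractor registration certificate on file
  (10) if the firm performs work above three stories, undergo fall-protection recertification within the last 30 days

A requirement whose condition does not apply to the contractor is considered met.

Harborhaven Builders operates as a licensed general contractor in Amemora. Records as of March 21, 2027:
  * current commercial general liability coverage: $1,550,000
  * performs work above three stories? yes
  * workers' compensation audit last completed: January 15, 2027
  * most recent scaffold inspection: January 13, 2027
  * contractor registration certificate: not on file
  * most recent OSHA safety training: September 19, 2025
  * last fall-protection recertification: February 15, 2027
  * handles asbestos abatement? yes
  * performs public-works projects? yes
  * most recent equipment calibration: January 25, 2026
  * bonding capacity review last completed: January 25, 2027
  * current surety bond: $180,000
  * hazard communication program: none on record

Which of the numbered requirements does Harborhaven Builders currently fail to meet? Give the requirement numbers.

1. condition 'performs public-works projects' holds; scaffold inspection 67 days ago vs limit 45 → not met
2. condition 'handles asbestos abatement' holds; bonding capacity review 55 days ago vs limit 60 → met
3. surety bond $180,000 ≥ $120,000 → met
4. OSHA safety training 548 days ago vs limit 540 → not met
5. equipment calibration 420 days ago vs limit 730 → met
6. hazard communication program absent → not met
7. commercial general liability coverage $1,550,000 < $1,600,000 → not met
8. workers' compensation audit 65 days ago vs limit 60 → not met
9. contractor registration certificate absent → not met
10. condition 'performs work above three stories' holds; fall-protection recertification 34 days ago vs limit 30 → not met
Not met: 1, 4, 6, 7, 8, 9, 10

1, 4, 6, 7, 8, 9, 10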